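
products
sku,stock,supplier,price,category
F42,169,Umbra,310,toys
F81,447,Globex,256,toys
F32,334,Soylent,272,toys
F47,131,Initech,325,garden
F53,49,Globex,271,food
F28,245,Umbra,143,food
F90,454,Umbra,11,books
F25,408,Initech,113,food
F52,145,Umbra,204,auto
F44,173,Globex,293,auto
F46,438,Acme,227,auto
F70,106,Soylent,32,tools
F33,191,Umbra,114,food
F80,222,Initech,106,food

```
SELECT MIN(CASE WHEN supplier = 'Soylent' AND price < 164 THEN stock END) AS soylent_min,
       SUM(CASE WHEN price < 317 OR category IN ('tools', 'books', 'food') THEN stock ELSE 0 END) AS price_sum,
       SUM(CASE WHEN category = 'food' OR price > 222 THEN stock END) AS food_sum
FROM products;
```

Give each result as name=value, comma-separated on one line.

soylent_min=106, price_sum=3381, food_sum=2807

[soylent_min: supplier = 'Soylent' AND price < 164]
sku=F42: ✗
sku=F81: ✗
sku=F32: ✗
sku=F47: ✗
sku=F53: ✗
sku=F28: ✗
sku=F90: ✗
sku=F25: ✗
sku=F52: ✗
sku=F44: ✗
sku=F46: ✗
sku=F70: ✓ → 106
sku=F33: ✗
sku=F80: ✗
soylent_min = MIN(106) = 106
—
[price_sum: price < 317 OR category IN ('tools', 'books', 'food')]
sku=F42: ✓ → 169
sku=F81: ✓ → 447
sku=F32: ✓ → 334
sku=F47: ✗
sku=F53: ✓ → 49
sku=F28: ✓ → 245
sku=F90: ✓ → 454
sku=F25: ✓ → 408
sku=F52: ✓ → 145
sku=F44: ✓ → 173
sku=F46: ✓ → 438
sku=F70: ✓ → 106
sku=F33: ✓ → 191
sku=F80: ✓ → 222
price_sum = 169 + 447 + 334 + 49 + 245 + 454 + 408 + 145 + 173 + 438 + 106 + 191 + 222 = 3381
—
[food_sum: category = 'food' OR price > 222]
sku=F42: ✓ → 169
sku=F81: ✓ → 447
sku=F32: ✓ → 334
sku=F47: ✓ → 131
sku=F53: ✓ → 49
sku=F28: ✓ → 245
sku=F90: ✗
sku=F25: ✓ → 408
sku=F52: ✗
sku=F44: ✓ → 173
sku=F46: ✓ → 438
sku=F70: ✗
sku=F33: ✓ → 191
sku=F80: ✓ → 222
food_sum = 169 + 447 + 334 + 131 + 49 + 245 + 408 + 173 + 438 + 191 + 222 = 2807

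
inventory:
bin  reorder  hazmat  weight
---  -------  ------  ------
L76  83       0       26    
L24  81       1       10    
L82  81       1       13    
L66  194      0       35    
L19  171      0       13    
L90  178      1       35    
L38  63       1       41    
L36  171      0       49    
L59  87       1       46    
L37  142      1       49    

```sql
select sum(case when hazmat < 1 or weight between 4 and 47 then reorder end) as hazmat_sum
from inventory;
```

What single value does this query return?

bin=L76: ✓ → 83
bin=L24: ✓ → 81
bin=L82: ✓ → 81
bin=L66: ✓ → 194
bin=L19: ✓ → 171
bin=L90: ✓ → 178
bin=L38: ✓ → 63
bin=L36: ✓ → 171
bin=L59: ✓ → 87
bin=L37: ✗
hazmat_sum = 83 + 81 + 81 + 194 + 171 + 178 + 63 + 171 + 87 = 1109

1109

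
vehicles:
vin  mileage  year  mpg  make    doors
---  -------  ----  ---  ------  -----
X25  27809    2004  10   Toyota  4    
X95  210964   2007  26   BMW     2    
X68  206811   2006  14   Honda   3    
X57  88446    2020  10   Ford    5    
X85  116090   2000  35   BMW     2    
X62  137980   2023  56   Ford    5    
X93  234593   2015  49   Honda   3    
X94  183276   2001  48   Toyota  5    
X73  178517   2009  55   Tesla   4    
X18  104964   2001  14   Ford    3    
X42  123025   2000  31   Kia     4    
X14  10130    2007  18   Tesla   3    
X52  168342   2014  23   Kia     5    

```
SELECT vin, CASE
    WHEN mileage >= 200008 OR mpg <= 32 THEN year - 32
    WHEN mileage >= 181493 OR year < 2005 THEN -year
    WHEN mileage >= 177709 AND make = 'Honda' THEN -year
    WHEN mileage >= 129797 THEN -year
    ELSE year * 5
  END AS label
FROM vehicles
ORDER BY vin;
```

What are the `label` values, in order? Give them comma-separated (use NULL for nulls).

1975, 1969, 1972, 1968, 1982, 1988, -2023, 1974, -2009, -2000, 1983, -2001, 1975

vin=X14: mileage >= 200008 OR mpg <= 32 → 1975
vin=X18: mileage >= 200008 OR mpg <= 32 → 1969
vin=X25: mileage >= 200008 OR mpg <= 32 → 1972
vin=X42: mileage >= 200008 OR mpg <= 32 → 1968
vin=X52: mileage >= 200008 OR mpg <= 32 → 1982
vin=X57: mileage >= 200008 OR mpg <= 32 → 1988
vin=X62: mileage >= 129797 → -2023
vin=X68: mileage >= 200008 OR mpg <= 32 → 1974
vin=X73: mileage >= 129797 → -2009
vin=X85: mileage >= 181493 OR year < 2005 → -2000
vin=X93: mileage >= 200008 OR mpg <= 32 → 1983
vin=X94: mileage >= 181493 OR year < 2005 → -2001
vin=X95: mileage >= 200008 OR mpg <= 32 → 1975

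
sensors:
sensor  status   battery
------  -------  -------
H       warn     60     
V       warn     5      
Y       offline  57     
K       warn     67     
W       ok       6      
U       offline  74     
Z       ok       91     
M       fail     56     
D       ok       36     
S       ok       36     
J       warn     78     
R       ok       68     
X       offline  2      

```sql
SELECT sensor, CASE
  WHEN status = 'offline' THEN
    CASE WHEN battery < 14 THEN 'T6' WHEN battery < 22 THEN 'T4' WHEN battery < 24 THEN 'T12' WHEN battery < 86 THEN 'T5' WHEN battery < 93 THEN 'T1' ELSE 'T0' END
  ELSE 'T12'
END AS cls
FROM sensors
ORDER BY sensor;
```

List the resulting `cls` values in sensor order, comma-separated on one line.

T12, T12, T12, T12, T12, T12, T12, T5, T12, T12, T6, T5, T12

sensor=D: status='ok' → outer ELSE → T12
sensor=H: status='warn' → outer ELSE → T12
sensor=J: status='warn' → outer ELSE → T12
sensor=K: status='warn' → outer ELSE → T12
sensor=M: status='fail' → outer ELSE → T12
sensor=R: status='ok' → outer ELSE → T12
sensor=S: status='ok' → outer ELSE → T12
sensor=U: status='offline' → inner[battery < 86] → T5
sensor=V: status='warn' → outer ELSE → T12
sensor=W: status='ok' → outer ELSE → T12
sensor=X: status='offline' → inner[battery < 14] → T6
sensor=Y: status='offline' → inner[battery < 86] → T5
sensor=Z: status='ok' → outer ELSE → T12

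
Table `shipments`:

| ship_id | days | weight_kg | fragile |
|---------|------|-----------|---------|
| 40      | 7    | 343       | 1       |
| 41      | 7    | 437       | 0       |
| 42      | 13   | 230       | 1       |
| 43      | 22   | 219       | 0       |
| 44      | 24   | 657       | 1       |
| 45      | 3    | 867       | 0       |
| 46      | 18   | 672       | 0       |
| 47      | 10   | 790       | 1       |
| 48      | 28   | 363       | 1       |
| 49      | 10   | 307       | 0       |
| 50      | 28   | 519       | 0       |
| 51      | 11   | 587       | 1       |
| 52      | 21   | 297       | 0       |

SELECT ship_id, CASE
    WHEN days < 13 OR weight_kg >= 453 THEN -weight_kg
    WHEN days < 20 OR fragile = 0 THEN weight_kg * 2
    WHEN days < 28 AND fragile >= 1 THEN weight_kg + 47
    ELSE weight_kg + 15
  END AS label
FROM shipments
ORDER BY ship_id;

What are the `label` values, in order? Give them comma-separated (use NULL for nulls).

-343, -437, 460, 438, -657, -867, -672, -790, 378, -307, -519, -587, 594

ship_id=40: days < 13 OR weight_kg >= 453 → -343
ship_id=41: days < 13 OR weight_kg >= 453 → -437
ship_id=42: days < 20 OR fragile = 0 → 460
ship_id=43: days < 20 OR fragile = 0 → 438
ship_id=44: days < 13 OR weight_kg >= 453 → -657
ship_id=45: days < 13 OR weight_kg >= 453 → -867
ship_id=46: days < 13 OR weight_kg >= 453 → -672
ship_id=47: days < 13 OR weight_kg >= 453 → -790
ship_id=48: ELSE → 378
ship_id=49: days < 13 OR weight_kg >= 453 → -307
ship_id=50: days < 13 OR weight_kg >= 453 → -519
ship_id=51: days < 13 OR weight_kg >= 453 → -587
ship_id=52: days < 20 OR fragile = 0 → 594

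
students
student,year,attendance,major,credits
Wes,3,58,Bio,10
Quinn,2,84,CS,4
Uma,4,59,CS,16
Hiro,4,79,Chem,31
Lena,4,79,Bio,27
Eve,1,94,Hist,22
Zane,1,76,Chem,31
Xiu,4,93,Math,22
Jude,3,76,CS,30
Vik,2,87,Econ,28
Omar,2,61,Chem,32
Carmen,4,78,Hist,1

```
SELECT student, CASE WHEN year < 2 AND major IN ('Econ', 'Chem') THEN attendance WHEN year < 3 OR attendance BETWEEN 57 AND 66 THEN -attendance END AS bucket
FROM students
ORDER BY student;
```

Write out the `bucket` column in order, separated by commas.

NULL, -94, NULL, NULL, NULL, -61, -84, -59, -87, -58, NULL, 76

student=Carmen: (no match → NULL) → NULL
student=Eve: year < 3 OR attendance BETWEEN 57 AND 66 → -94
student=Hiro: (no match → NULL) → NULL
student=Jude: (no match → NULL) → NULL
student=Lena: (no match → NULL) → NULL
student=Omar: year < 3 OR attendance BETWEEN 57 AND 66 → -61
student=Quinn: year < 3 OR attendance BETWEEN 57 AND 66 → -84
student=Uma: year < 3 OR attendance BETWEEN 57 AND 66 → -59
student=Vik: year < 3 OR attendance BETWEEN 57 AND 66 → -87
student=Wes: year < 3 OR attendance BETWEEN 57 AND 66 → -58
student=Xiu: (no match → NULL) → NULL
student=Zane: year < 2 AND major IN ('Econ', 'Chem') → 76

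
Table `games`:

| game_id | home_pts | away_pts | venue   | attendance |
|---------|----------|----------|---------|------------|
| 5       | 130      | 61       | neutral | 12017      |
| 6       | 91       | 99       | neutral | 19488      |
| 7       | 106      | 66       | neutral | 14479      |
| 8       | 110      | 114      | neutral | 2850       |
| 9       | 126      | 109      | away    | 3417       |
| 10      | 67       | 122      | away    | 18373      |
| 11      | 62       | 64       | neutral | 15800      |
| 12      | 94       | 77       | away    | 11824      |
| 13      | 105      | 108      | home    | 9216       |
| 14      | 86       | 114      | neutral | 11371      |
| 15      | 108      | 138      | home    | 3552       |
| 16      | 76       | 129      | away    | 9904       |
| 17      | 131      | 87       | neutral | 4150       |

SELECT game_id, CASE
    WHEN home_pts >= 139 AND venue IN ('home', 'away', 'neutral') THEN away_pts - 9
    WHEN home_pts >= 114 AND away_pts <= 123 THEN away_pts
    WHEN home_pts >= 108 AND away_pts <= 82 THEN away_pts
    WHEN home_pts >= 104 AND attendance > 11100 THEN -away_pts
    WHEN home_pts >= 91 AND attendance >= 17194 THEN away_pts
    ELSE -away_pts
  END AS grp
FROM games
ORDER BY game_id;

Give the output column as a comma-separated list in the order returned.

game_id=5: home_pts >= 114 AND away_pts <= 123 → 61
game_id=6: home_pts >= 91 AND attendance >= 17194 → 99
game_id=7: home_pts >= 104 AND attendance > 11100 → -66
game_id=8: ELSE → -114
game_id=9: home_pts >= 114 AND away_pts <= 123 → 109
game_id=10: ELSE → -122
game_id=11: ELSE → -64
game_id=12: ELSE → -77
game_id=13: ELSE → -108
game_id=14: ELSE → -114
game_id=15: ELSE → -138
game_id=16: ELSE → -129
game_id=17: home_pts >= 114 AND away_pts <= 123 → 87

61, 99, -66, -114, 109, -122, -64, -77, -108, -114, -138, -129, 87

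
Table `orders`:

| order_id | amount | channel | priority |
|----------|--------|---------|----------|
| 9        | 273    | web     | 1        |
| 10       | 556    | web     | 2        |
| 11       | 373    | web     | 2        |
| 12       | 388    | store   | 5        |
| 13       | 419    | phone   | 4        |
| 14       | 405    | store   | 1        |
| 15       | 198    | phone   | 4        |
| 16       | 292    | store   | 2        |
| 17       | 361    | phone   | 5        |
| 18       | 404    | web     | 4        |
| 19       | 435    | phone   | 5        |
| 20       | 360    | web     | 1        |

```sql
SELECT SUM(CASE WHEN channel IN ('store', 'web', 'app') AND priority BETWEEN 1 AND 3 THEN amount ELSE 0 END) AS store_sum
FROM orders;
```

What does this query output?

2259

order_id=9: ✓ → 273
order_id=10: ✓ → 556
order_id=11: ✓ → 373
order_id=12: ✗
order_id=13: ✗
order_id=14: ✓ → 405
order_id=15: ✗
order_id=16: ✓ → 292
order_id=17: ✗
order_id=18: ✗
order_id=19: ✗
order_id=20: ✓ → 360
store_sum = 273 + 556 + 373 + 405 + 292 + 360 = 2259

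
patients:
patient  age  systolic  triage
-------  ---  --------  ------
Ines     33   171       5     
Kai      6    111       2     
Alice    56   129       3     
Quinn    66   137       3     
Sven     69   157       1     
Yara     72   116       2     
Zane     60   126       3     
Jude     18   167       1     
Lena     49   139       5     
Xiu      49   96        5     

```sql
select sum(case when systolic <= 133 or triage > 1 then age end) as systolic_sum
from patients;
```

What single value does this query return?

391

patient=Ines: ✓ → 33
patient=Kai: ✓ → 6
patient=Alice: ✓ → 56
patient=Quinn: ✓ → 66
patient=Sven: ✗
patient=Yara: ✓ → 72
patient=Zane: ✓ → 60
patient=Jude: ✗
patient=Lena: ✓ → 49
patient=Xiu: ✓ → 49
systolic_sum = 33 + 6 + 56 + 66 + 72 + 60 + 49 + 49 = 391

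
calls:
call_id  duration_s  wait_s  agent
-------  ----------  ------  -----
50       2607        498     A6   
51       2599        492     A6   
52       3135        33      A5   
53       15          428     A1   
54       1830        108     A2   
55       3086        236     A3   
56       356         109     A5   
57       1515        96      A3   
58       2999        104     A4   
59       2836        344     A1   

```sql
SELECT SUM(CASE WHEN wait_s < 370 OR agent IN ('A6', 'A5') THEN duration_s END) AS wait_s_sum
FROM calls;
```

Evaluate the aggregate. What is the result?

call_id=50: ✓ → 2607
call_id=51: ✓ → 2599
call_id=52: ✓ → 3135
call_id=53: ✗
call_id=54: ✓ → 1830
call_id=55: ✓ → 3086
call_id=56: ✓ → 356
call_id=57: ✓ → 1515
call_id=58: ✓ → 2999
call_id=59: ✓ → 2836
wait_s_sum = 2607 + 2599 + 3135 + 1830 + 3086 + 356 + 1515 + 2999 + 2836 = 20963

20963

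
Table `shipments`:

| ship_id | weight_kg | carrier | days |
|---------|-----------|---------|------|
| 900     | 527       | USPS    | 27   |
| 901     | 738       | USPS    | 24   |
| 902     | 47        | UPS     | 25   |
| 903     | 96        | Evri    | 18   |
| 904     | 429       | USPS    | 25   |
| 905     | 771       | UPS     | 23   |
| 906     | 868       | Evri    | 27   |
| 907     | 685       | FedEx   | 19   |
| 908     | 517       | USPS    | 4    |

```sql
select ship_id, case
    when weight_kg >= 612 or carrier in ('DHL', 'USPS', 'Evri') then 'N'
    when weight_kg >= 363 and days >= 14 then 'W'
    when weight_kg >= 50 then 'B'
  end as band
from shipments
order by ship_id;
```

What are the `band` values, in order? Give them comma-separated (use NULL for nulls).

ship_id=900: weight_kg >= 612 or carrier in ('DHL', 'USPS', 'Evri') → N
ship_id=901: weight_kg >= 612 or carrier in ('DHL', 'USPS', 'Evri') → N
ship_id=902: (no match → NULL) → NULL
ship_id=903: weight_kg >= 612 or carrier in ('DHL', 'USPS', 'Evri') → N
ship_id=904: weight_kg >= 612 or carrier in ('DHL', 'USPS', 'Evri') → N
ship_id=905: weight_kg >= 612 or carrier in ('DHL', 'USPS', 'Evri') → N
ship_id=906: weight_kg >= 612 or carrier in ('DHL', 'USPS', 'Evri') → N
ship_id=907: weight_kg >= 612 or carrier in ('DHL', 'USPS', 'Evri') → N
ship_id=908: weight_kg >= 612 or carrier in ('DHL', 'USPS', 'Evri') → N

N, N, NULL, N, N, N, N, N, N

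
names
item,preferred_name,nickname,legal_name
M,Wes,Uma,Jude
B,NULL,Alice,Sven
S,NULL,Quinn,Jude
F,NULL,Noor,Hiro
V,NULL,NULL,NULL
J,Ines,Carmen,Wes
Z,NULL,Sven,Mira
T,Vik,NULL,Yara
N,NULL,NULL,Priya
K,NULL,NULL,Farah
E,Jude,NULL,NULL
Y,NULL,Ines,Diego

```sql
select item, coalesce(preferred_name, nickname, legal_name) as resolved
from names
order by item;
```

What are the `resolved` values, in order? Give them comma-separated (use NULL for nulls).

Alice, Jude, Noor, Ines, Farah, Wes, Priya, Quinn, Vik, NULL, Ines, Sven

item=B: preferred_name=NULL, nickname=Alice → Alice
item=E: preferred_name=Jude → Jude
item=F: preferred_name=NULL, nickname=Noor → Noor
item=J: preferred_name=Ines → Ines
item=K: preferred_name=NULL, nickname=NULL, legal_name=Farah → Farah
item=M: preferred_name=Wes → Wes
item=N: preferred_name=NULL, nickname=NULL, legal_name=Priya → Priya
item=S: preferred_name=NULL, nickname=Quinn → Quinn
item=T: preferred_name=Vik → Vik
item=V: preferred_name=NULL, nickname=NULL, legal_name=NULL (all NULL) → NULL
item=Y: preferred_name=NULL, nickname=Ines → Ines
item=Z: preferred_name=NULL, nickname=Sven → Sven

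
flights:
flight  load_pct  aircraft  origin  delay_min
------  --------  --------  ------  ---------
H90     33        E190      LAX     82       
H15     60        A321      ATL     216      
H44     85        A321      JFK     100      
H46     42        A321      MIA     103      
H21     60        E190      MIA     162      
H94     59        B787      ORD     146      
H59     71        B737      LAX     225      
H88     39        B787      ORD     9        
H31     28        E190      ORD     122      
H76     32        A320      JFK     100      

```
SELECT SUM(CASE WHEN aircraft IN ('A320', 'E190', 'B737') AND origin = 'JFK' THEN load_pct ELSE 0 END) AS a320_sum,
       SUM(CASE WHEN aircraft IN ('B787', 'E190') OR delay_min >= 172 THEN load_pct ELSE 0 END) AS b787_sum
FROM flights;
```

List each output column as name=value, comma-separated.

a320_sum=32, b787_sum=350

[a320_sum: aircraft IN ('A320', 'E190', 'B737') AND origin = 'JFK']
flight=H90: ✗
flight=H15: ✗
flight=H44: ✗
flight=H46: ✗
flight=H21: ✗
flight=H94: ✗
flight=H59: ✗
flight=H88: ✗
flight=H31: ✗
flight=H76: ✓ → 32
a320_sum = 32
—
[b787_sum: aircraft IN ('B787', 'E190') OR delay_min >= 172]
flight=H90: ✓ → 33
flight=H15: ✓ → 60
flight=H44: ✗
flight=H46: ✗
flight=H21: ✓ → 60
flight=H94: ✓ → 59
flight=H59: ✓ → 71
flight=H88: ✓ → 39
flight=H31: ✓ → 28
flight=H76: ✗
b787_sum = 33 + 60 + 60 + 59 + 71 + 39 + 28 = 350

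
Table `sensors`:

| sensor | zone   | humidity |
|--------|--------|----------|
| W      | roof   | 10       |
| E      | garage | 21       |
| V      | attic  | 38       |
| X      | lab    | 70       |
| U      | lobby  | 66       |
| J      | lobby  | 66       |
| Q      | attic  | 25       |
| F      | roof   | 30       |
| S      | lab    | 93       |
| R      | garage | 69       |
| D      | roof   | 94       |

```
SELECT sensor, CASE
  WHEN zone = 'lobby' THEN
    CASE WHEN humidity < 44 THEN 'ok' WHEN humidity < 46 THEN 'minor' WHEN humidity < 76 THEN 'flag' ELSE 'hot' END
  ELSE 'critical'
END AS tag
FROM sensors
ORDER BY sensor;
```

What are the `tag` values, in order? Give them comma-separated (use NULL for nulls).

sensor=D: zone='roof' → outer ELSE → critical
sensor=E: zone='garage' → outer ELSE → critical
sensor=F: zone='roof' → outer ELSE → critical
sensor=J: zone='lobby' → inner[humidity < 76] → flag
sensor=Q: zone='attic' → outer ELSE → critical
sensor=R: zone='garage' → outer ELSE → critical
sensor=S: zone='lab' → outer ELSE → critical
sensor=U: zone='lobby' → inner[humidity < 76] → flag
sensor=V: zone='attic' → outer ELSE → critical
sensor=W: zone='roof' → outer ELSE → critical
sensor=X: zone='lab' → outer ELSE → critical

critical, critical, critical, flag, critical, critical, critical, flag, critical, critical, critical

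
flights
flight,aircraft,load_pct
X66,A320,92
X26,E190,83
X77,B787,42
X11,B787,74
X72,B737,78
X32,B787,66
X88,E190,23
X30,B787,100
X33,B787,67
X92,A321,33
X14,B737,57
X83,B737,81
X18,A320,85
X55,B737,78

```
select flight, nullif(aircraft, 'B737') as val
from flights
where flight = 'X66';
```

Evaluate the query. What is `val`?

A320

flight = X66: aircraft=A320, load_pct=92.
aircraft=A320 vs B737: differ → A320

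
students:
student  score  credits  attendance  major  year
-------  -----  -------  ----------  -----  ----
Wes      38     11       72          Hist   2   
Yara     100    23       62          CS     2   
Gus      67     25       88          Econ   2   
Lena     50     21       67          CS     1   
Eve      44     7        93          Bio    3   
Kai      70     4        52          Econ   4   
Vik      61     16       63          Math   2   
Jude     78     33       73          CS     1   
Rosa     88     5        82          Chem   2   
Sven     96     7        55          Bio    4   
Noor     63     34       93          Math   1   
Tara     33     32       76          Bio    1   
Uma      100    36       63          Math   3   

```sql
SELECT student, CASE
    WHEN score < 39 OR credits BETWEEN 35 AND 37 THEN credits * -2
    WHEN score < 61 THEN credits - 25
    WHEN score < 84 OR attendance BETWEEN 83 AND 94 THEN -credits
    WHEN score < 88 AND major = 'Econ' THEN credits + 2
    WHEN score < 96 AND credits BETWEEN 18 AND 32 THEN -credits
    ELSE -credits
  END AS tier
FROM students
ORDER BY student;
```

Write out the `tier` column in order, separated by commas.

student=Eve: score < 61 → -18
student=Gus: score < 84 OR attendance BETWEEN 83 AND 94 → -25
student=Jude: score < 84 OR attendance BETWEEN 83 AND 94 → -33
student=Kai: score < 84 OR attendance BETWEEN 83 AND 94 → -4
student=Lena: score < 61 → -4
student=Noor: score < 84 OR attendance BETWEEN 83 AND 94 → -34
student=Rosa: ELSE → -5
student=Sven: ELSE → -7
student=Tara: score < 39 OR credits BETWEEN 35 AND 37 → -64
student=Uma: score < 39 OR credits BETWEEN 35 AND 37 → -72
student=Vik: score < 84 OR attendance BETWEEN 83 AND 94 → -16
student=Wes: score < 39 OR credits BETWEEN 35 AND 37 → -22
student=Yara: ELSE → -23

-18, -25, -33, -4, -4, -34, -5, -7, -64, -72, -16, -22, -23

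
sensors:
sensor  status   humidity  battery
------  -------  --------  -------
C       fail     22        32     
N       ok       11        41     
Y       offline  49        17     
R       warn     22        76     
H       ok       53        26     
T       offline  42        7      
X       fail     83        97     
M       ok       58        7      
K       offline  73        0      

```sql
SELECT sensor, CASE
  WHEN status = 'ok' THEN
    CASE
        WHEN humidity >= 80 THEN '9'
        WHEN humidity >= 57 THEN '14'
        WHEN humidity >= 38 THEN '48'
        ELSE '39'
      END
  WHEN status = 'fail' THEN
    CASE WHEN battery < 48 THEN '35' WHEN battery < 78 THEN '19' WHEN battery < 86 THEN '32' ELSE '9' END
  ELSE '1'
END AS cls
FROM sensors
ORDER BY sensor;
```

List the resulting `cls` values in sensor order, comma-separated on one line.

sensor=C: status='fail' → inner[battery < 48] → 35
sensor=H: status='ok' → inner[humidity >= 38] → 48
sensor=K: status='offline' → outer ELSE → 1
sensor=M: status='ok' → inner[humidity >= 57] → 14
sensor=N: status='ok' → inner[ELSE] → 39
sensor=R: status='warn' → outer ELSE → 1
sensor=T: status='offline' → outer ELSE → 1
sensor=X: status='fail' → inner[ELSE] → 9
sensor=Y: status='offline' → outer ELSE → 1

35, 48, 1, 14, 39, 1, 1, 9, 1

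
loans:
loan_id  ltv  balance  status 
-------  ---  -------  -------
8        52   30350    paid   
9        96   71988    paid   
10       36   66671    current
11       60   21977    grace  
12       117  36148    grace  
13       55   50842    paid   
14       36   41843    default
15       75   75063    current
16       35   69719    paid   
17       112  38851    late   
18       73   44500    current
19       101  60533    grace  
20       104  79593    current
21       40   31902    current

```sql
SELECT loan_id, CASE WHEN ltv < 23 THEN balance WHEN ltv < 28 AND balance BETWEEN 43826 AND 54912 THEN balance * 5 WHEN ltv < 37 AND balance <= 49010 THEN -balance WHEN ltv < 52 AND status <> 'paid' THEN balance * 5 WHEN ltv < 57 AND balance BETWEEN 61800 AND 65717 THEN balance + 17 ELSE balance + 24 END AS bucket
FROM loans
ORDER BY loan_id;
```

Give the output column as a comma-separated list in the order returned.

30374, 72012, 333355, 22001, 36172, 50866, -41843, 75087, 69743, 38875, 44524, 60557, 79617, 159510

loan_id=8: ELSE → 30374
loan_id=9: ELSE → 72012
loan_id=10: ltv < 52 AND status <> 'paid' → 333355
loan_id=11: ELSE → 22001
loan_id=12: ELSE → 36172
loan_id=13: ELSE → 50866
loan_id=14: ltv < 37 AND balance <= 49010 → -41843
loan_id=15: ELSE → 75087
loan_id=16: ELSE → 69743
loan_id=17: ELSE → 38875
loan_id=18: ELSE → 44524
loan_id=19: ELSE → 60557
loan_id=20: ELSE → 79617
loan_id=21: ltv < 52 AND status <> 'paid' → 159510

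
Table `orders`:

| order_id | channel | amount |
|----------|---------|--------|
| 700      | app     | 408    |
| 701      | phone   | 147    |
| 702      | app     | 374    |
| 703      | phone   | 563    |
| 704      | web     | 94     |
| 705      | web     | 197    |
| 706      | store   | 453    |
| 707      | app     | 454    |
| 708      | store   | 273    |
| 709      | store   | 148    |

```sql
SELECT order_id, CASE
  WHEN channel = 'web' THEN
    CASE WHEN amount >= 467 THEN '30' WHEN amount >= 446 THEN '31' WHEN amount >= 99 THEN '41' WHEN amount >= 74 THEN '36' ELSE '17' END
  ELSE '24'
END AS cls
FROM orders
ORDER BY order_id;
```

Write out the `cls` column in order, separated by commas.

24, 24, 24, 24, 36, 41, 24, 24, 24, 24

order_id=700: channel='app' → outer ELSE → 24
order_id=701: channel='phone' → outer ELSE → 24
order_id=702: channel='app' → outer ELSE → 24
order_id=703: channel='phone' → outer ELSE → 24
order_id=704: channel='web' → inner[amount >= 74] → 36
order_id=705: channel='web' → inner[amount >= 99] → 41
order_id=706: channel='store' → outer ELSE → 24
order_id=707: channel='app' → outer ELSE → 24
order_id=708: channel='store' → outer ELSE → 24
order_id=709: channel='store' → outer ELSE → 24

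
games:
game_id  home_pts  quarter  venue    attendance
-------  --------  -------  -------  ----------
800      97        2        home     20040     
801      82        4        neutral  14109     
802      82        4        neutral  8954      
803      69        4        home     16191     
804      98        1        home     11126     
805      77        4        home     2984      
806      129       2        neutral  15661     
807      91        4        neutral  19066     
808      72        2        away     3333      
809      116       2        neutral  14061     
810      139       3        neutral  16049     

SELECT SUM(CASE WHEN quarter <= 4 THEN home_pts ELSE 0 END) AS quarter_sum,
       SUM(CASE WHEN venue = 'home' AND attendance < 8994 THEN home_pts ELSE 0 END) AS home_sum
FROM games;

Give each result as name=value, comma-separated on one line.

[quarter_sum: quarter <= 4]
game_id=800: ✓ → 97
game_id=801: ✓ → 82
game_id=802: ✓ → 82
game_id=803: ✓ → 69
game_id=804: ✓ → 98
game_id=805: ✓ → 77
game_id=806: ✓ → 129
game_id=807: ✓ → 91
game_id=808: ✓ → 72
game_id=809: ✓ → 116
game_id=810: ✓ → 139
quarter_sum = 97 + 82 + 82 + 69 + 98 + 77 + 129 + 91 + 72 + 116 + 139 = 1052
—
[home_sum: venue = 'home' AND attendance < 8994]
game_id=800: ✗
game_id=801: ✗
game_id=802: ✗
game_id=803: ✗
game_id=804: ✗
game_id=805: ✓ → 77
game_id=806: ✗
game_id=807: ✗
game_id=808: ✗
game_id=809: ✗
game_id=810: ✗
home_sum = 77

quarter_sum=1052, home_sum=77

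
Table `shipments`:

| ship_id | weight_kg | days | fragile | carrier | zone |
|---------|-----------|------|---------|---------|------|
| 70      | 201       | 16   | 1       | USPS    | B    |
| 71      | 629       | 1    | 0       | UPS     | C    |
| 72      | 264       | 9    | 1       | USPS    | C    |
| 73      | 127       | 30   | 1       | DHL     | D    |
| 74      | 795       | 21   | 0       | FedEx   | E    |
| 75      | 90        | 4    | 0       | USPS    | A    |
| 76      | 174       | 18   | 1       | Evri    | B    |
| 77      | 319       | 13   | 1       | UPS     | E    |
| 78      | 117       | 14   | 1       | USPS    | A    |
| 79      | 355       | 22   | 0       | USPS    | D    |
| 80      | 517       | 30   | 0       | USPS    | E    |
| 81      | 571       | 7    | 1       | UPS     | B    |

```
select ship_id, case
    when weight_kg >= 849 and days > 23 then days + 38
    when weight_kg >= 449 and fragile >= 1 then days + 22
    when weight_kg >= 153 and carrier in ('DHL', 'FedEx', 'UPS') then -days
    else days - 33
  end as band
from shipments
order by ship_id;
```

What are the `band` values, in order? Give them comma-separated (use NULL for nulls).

-17, -1, -24, -3, -21, -29, -15, -13, -19, -11, -3, 29

ship_id=70: ELSE → -17
ship_id=71: weight_kg >= 153 and carrier in ('DHL', 'FedEx', 'UPS') → -1
ship_id=72: ELSE → -24
ship_id=73: ELSE → -3
ship_id=74: weight_kg >= 153 and carrier in ('DHL', 'FedEx', 'UPS') → -21
ship_id=75: ELSE → -29
ship_id=76: ELSE → -15
ship_id=77: weight_kg >= 153 and carrier in ('DHL', 'FedEx', 'UPS') → -13
ship_id=78: ELSE → -19
ship_id=79: ELSE → -11
ship_id=80: ELSE → -3
ship_id=81: weight_kg >= 449 and fragile >= 1 → 29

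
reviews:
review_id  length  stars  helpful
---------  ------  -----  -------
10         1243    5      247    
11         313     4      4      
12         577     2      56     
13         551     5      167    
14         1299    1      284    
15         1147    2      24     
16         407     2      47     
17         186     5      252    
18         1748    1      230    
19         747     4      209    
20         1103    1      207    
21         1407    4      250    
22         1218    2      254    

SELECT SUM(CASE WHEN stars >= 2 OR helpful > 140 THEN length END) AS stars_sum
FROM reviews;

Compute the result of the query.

11946

review_id=10: ✓ → 1243
review_id=11: ✓ → 313
review_id=12: ✓ → 577
review_id=13: ✓ → 551
review_id=14: ✓ → 1299
review_id=15: ✓ → 1147
review_id=16: ✓ → 407
review_id=17: ✓ → 186
review_id=18: ✓ → 1748
review_id=19: ✓ → 747
review_id=20: ✓ → 1103
review_id=21: ✓ → 1407
review_id=22: ✓ → 1218
stars_sum = 1243 + 313 + 577 + 551 + 1299 + 1147 + 407 + 186 + 1748 + 747 + 1103 + 1407 + 1218 = 11946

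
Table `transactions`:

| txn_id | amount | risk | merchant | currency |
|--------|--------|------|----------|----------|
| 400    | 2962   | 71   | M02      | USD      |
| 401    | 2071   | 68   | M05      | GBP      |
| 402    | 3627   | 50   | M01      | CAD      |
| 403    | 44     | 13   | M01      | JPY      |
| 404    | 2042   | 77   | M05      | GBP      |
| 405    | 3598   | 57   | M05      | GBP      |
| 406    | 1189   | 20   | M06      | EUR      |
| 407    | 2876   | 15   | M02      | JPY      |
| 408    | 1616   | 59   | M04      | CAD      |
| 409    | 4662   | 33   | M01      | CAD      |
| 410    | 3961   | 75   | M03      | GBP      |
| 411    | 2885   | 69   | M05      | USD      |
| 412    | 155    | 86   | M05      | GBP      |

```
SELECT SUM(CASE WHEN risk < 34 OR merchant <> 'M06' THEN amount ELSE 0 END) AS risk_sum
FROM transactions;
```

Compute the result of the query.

31688

txn_id=400: ✓ → 2962
txn_id=401: ✓ → 2071
txn_id=402: ✓ → 3627
txn_id=403: ✓ → 44
txn_id=404: ✓ → 2042
txn_id=405: ✓ → 3598
txn_id=406: ✓ → 1189
txn_id=407: ✓ → 2876
txn_id=408: ✓ → 1616
txn_id=409: ✓ → 4662
txn_id=410: ✓ → 3961
txn_id=411: ✓ → 2885
txn_id=412: ✓ → 155
risk_sum = 2962 + 2071 + 3627 + 44 + 2042 + 3598 + 1189 + 2876 + 1616 + 4662 + 3961 + 2885 + 155 = 31688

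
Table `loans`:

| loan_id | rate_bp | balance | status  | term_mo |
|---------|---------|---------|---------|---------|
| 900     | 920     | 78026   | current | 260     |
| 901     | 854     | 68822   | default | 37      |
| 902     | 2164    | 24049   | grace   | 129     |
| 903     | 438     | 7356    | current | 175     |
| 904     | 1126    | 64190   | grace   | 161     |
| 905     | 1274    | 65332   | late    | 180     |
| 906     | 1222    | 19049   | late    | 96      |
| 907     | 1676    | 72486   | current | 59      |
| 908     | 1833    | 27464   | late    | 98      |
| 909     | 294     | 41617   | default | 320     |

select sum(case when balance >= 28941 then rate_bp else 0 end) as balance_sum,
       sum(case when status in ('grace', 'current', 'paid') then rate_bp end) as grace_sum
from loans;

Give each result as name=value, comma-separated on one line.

[balance_sum: balance >= 28941]
loan_id=900: ✓ → 920
loan_id=901: ✓ → 854
loan_id=902: ✗
loan_id=903: ✗
loan_id=904: ✓ → 1126
loan_id=905: ✓ → 1274
loan_id=906: ✗
loan_id=907: ✓ → 1676
loan_id=908: ✗
loan_id=909: ✓ → 294
balance_sum = 920 + 854 + 1126 + 1274 + 1676 + 294 = 6144
—
[grace_sum: status in ('grace', 'current', 'paid')]
loan_id=900: ✓ → 920
loan_id=901: ✗
loan_id=902: ✓ → 2164
loan_id=903: ✓ → 438
loan_id=904: ✓ → 1126
loan_id=905: ✗
loan_id=906: ✗
loan_id=907: ✓ → 1676
loan_id=908: ✗
loan_id=909: ✗
grace_sum = 920 + 2164 + 438 + 1126 + 1676 = 6324

balance_sum=6144, grace_sum=6324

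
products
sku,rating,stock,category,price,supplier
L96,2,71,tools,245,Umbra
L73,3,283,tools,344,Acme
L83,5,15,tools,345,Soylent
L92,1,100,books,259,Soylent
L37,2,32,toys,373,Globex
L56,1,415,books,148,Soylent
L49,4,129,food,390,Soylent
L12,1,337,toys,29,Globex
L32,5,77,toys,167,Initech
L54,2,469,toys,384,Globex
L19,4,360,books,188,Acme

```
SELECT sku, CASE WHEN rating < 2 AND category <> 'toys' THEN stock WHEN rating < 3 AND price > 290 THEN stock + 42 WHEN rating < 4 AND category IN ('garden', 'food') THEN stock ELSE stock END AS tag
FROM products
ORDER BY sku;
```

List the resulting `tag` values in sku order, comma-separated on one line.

337, 360, 77, 74, 129, 511, 415, 283, 15, 100, 71

sku=L12: ELSE → 337
sku=L19: ELSE → 360
sku=L32: ELSE → 77
sku=L37: rating < 3 AND price > 290 → 74
sku=L49: ELSE → 129
sku=L54: rating < 3 AND price > 290 → 511
sku=L56: rating < 2 AND category <> 'toys' → 415
sku=L73: ELSE → 283
sku=L83: ELSE → 15
sku=L92: rating < 2 AND category <> 'toys' → 100
sku=L96: ELSE → 71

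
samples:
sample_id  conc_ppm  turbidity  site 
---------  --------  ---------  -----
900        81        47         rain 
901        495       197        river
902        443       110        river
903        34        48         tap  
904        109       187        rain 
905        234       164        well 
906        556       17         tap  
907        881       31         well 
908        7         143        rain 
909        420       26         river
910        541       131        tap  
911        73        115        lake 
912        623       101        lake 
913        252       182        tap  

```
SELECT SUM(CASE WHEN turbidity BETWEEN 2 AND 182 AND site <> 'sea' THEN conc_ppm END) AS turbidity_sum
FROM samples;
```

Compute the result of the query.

4145

sample_id=900: ✓ → 81
sample_id=901: ✗
sample_id=902: ✓ → 443
sample_id=903: ✓ → 34
sample_id=904: ✗
sample_id=905: ✓ → 234
sample_id=906: ✓ → 556
sample_id=907: ✓ → 881
sample_id=908: ✓ → 7
sample_id=909: ✓ → 420
sample_id=910: ✓ → 541
sample_id=911: ✓ → 73
sample_id=912: ✓ → 623
sample_id=913: ✓ → 252
turbidity_sum = 81 + 443 + 34 + 234 + 556 + 881 + 7 + 420 + 541 + 73 + 623 + 252 = 4145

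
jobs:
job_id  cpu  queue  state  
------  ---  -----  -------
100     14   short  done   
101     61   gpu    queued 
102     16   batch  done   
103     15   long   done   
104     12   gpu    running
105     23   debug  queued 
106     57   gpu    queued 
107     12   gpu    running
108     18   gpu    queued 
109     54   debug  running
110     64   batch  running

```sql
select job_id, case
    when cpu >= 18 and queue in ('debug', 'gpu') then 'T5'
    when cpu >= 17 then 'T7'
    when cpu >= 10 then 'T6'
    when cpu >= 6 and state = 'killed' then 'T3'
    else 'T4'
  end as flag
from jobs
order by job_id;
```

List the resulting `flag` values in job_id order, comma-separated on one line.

job_id=100: cpu >= 10 → T6
job_id=101: cpu >= 18 and queue in ('debug', 'gpu') → T5
job_id=102: cpu >= 10 → T6
job_id=103: cpu >= 10 → T6
job_id=104: cpu >= 10 → T6
job_id=105: cpu >= 18 and queue in ('debug', 'gpu') → T5
job_id=106: cpu >= 18 and queue in ('debug', 'gpu') → T5
job_id=107: cpu >= 10 → T6
job_id=108: cpu >= 18 and queue in ('debug', 'gpu') → T5
job_id=109: cpu >= 18 and queue in ('debug', 'gpu') → T5
job_id=110: cpu >= 17 → T7

T6, T5, T6, T6, T6, T5, T5, T6, T5, T5, T7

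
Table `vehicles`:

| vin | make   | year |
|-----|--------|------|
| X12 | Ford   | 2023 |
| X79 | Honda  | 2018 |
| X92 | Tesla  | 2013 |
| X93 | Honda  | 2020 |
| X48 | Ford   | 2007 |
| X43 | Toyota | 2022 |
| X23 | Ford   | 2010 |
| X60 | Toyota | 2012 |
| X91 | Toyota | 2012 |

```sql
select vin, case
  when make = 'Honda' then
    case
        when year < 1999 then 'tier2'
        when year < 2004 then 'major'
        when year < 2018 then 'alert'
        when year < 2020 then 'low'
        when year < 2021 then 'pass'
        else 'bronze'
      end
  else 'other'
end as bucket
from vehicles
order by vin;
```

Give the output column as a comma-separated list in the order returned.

vin=X12: make='Ford' → outer ELSE → other
vin=X23: make='Ford' → outer ELSE → other
vin=X43: make='Toyota' → outer ELSE → other
vin=X48: make='Ford' → outer ELSE → other
vin=X60: make='Toyota' → outer ELSE → other
vin=X79: make='Honda' → inner[year < 2020] → low
vin=X91: make='Toyota' → outer ELSE → other
vin=X92: make='Tesla' → outer ELSE → other
vin=X93: make='Honda' → inner[year < 2021] → pass

other, other, other, other, other, low, other, other, pass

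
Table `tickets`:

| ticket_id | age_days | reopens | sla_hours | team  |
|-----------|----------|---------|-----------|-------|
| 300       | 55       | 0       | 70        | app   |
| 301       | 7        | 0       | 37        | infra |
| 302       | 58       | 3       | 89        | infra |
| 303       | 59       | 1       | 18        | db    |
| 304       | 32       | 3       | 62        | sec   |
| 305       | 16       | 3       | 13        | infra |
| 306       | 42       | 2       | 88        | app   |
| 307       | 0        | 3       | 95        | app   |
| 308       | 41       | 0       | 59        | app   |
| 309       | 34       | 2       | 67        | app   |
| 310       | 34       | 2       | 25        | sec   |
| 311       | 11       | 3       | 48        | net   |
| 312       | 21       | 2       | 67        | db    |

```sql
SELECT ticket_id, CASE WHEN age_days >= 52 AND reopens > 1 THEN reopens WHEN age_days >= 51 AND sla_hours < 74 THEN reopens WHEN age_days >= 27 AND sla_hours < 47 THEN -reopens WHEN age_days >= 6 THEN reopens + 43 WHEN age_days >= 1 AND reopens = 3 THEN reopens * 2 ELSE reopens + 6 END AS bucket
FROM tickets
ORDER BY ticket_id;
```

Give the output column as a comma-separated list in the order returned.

ticket_id=300: age_days >= 51 AND sla_hours < 74 → 0
ticket_id=301: age_days >= 6 → 43
ticket_id=302: age_days >= 52 AND reopens > 1 → 3
ticket_id=303: age_days >= 51 AND sla_hours < 74 → 1
ticket_id=304: age_days >= 6 → 46
ticket_id=305: age_days >= 6 → 46
ticket_id=306: age_days >= 6 → 45
ticket_id=307: ELSE → 9
ticket_id=308: age_days >= 6 → 43
ticket_id=309: age_days >= 6 → 45
ticket_id=310: age_days >= 27 AND sla_hours < 47 → -2
ticket_id=311: age_days >= 6 → 46
ticket_id=312: age_days >= 6 → 45

0, 43, 3, 1, 46, 46, 45, 9, 43, 45, -2, 46, 45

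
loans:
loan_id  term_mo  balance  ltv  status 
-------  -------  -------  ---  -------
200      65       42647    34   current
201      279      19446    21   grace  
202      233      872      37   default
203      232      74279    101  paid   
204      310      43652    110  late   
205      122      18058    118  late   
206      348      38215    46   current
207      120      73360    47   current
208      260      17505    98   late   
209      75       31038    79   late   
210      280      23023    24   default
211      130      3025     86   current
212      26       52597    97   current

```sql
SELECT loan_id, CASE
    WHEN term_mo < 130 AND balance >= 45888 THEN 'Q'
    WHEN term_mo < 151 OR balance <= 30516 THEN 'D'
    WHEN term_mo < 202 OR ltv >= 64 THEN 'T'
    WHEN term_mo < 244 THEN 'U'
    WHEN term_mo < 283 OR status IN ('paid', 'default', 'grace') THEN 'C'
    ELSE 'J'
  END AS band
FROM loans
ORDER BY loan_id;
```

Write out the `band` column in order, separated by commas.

D, D, D, T, T, D, J, Q, D, D, D, D, Q

loan_id=200: term_mo < 151 OR balance <= 30516 → D
loan_id=201: term_mo < 151 OR balance <= 30516 → D
loan_id=202: term_mo < 151 OR balance <= 30516 → D
loan_id=203: term_mo < 202 OR ltv >= 64 → T
loan_id=204: term_mo < 202 OR ltv >= 64 → T
loan_id=205: term_mo < 151 OR balance <= 30516 → D
loan_id=206: ELSE → J
loan_id=207: term_mo < 130 AND balance >= 45888 → Q
loan_id=208: term_mo < 151 OR balance <= 30516 → D
loan_id=209: term_mo < 151 OR balance <= 30516 → D
loan_id=210: term_mo < 151 OR balance <= 30516 → D
loan_id=211: term_mo < 151 OR balance <= 30516 → D
loan_id=212: term_mo < 130 AND balance >= 45888 → Q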